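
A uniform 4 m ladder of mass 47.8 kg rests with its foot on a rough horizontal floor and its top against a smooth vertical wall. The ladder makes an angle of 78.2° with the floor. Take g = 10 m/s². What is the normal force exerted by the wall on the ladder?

Torques about the foot: N_wall · 4 sin 78.2° = 47.8×10×2 cos 78.2° → N_wall = 49.93 N.

N_wall ≈ 49.9 N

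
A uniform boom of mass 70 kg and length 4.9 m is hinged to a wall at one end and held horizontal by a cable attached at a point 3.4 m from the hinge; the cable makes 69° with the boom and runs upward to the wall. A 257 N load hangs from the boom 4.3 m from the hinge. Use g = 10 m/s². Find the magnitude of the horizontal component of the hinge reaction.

Take torques about the hinge: T sin 69° · 3.4 = 70×10×2.45 + 257×4.3 = 2820.1 N·m.
So T = 2820.1 / (0.9336 × 3.4) = 888.45 N.
ΣF_x = 0: H_x = T cos 69° = 318.39 N.

H_x ≈ 318 N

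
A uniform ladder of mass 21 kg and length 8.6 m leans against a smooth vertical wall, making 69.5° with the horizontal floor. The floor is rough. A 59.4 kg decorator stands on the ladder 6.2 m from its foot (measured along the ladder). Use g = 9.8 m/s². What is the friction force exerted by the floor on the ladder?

f ≈ 195 N

Torques about the foot: N_wall · 8.6 sin 69.5° = 21×9.8×4.3 cos 69.5° + 59.4×9.8×6.2 cos 69.5° → N_wall = 195.38 N.
ΣF_x = 0: f_floor = N_wall = 195.38 N.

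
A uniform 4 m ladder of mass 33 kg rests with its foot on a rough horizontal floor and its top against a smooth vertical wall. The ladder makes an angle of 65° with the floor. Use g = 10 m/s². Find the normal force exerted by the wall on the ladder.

N_wall ≈ 76.9 N

Torques about the foot: N_wall · 4 sin 65° = 33×10×2 cos 65° → N_wall = 76.941 N.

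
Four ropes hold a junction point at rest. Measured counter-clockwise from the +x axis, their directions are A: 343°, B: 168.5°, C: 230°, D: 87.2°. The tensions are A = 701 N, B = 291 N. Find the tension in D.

Resolve: ΣF_x = 701 cos 343° + 291 cos 168.5° + T_C cos 230° + T_D cos 87.2° = 0.
        ΣF_y = 701 sin 343° + 291 sin 168.5° + T_C sin 230° + T_D sin 87.2° = 0.
The known terms sum to (385.2, -146.9) N, so -0.6428 T_C + 0.0488 T_D = -385.2 and -0.7660 T_C + 0.9988 T_D = 146.9.
Solving simultaneously: T_C = 648.2 N, T_D = 644.3 N.

T_D ≈ 644 N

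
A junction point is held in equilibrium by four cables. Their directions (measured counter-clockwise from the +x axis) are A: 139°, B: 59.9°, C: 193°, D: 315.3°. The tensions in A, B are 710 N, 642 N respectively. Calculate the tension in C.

Resolve: ΣF_x = 710 cos 139° + 642 cos 59.9° + T_C cos 193° + T_D cos 315.3° = 0.
        ΣF_y = 710 sin 139° + 642 sin 59.9° + T_C sin 193° + T_D sin 315.3° = 0.
The known terms sum to (-213.9, 1021) N, so -0.9744 T_C + 0.7108 T_D = 213.9 and -0.2250 T_C − 0.7034 T_D = -1021.
Solving simultaneously: T_C = 680.8 N, T_D = 1234 N.

T_C ≈ 681 N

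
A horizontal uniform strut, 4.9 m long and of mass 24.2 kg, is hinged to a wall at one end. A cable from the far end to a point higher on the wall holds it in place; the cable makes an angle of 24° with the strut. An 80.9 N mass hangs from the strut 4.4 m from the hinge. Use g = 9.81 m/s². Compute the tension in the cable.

Take torques about the hinge: T sin 24° · 4.9 = 24.2×9.81×2.45 + 80.9×4.4 = 937.59 N·m.
So T = 937.59 / (0.4067 × 4.9) = 470.44 N.

T ≈ 470 N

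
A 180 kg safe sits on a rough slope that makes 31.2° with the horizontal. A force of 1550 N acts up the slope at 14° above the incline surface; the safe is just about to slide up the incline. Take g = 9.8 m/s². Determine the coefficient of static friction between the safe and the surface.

μ ≈ 0.520

On the verge of sliding up the incline, friction is at its maximum μN and acts down the slope.
Perpendicular to incline: N = W cos 31.2° − P sin 14° = 1509 − 375 = 1134 N.
Along incline: P cos 14° − μN = W sin 31.2° → μ = −(W sin 31.2° − P cos 14°) / N = 0.5205.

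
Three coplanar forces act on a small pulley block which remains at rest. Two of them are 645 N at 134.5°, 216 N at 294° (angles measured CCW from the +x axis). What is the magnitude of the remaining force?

Sum the known components: ΣF_x = -364.2 N, ΣF_y = 262.7 N.
For equilibrium the remaining force must supply (−ΣF_x, −ΣF_y) = (364.2, -262.7) N.
Magnitude = √((364.2)² + (-262.7)²) = 449.1 N; direction = atan2(-262.7, 364.2) = 324.2°.

F ≈ 449 N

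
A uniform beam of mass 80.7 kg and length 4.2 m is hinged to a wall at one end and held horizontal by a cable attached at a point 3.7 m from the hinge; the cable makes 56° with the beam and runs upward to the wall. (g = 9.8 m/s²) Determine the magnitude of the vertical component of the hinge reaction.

|H_y| ≈ 342 N

Take torques about the hinge: T sin 56° · 3.7 = 80.7×9.8×2.1 = 1660.8 N·m.
So T = 1660.8 / (0.8290 × 3.7) = 541.43 N.
ΣF_y = 0: H_y = (80.7×9.8) − T sin 56° = 790.86 − 448.87 = 341.99 N.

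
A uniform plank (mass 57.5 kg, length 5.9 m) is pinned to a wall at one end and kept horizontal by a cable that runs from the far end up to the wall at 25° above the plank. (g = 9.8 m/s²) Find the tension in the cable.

Take torques about the hinge: T sin 25° · 5.9 = 57.5×9.8×2.95 = 1662.3 N·m.
So T = 1662.3 / (0.4226 × 5.9) = 666.68 N.

T ≈ 667 N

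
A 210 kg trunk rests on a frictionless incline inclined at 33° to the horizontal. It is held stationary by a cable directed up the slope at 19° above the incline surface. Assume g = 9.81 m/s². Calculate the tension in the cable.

T ≈ 1190 N

Take axes along and perpendicular to the incline. Weight components: W sin 33° = 1122 N down-slope, W cos 33° = 1728 N into the surface.
Along incline: T cos 19° = W sin 33° → T = 1187 N.
Perpendicular: N = W cos 33° − T sin 19° = 1341 N.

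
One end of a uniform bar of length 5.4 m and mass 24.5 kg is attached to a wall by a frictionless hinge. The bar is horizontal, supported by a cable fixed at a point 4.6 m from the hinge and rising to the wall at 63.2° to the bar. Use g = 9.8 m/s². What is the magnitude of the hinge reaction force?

Take torques about the hinge: T sin 63.2° · 4.6 = 24.5×9.8×2.7 = 648.27 N·m.
So T = 648.27 / (0.8926 × 4.6) = 157.89 N.
ΣF_x = 0: H_x = T cos 63.2° = 71.188 N.
ΣF_y = 0: H_y = (24.5×9.8) − T sin 63.2° = 240.1 − 140.93 = 99.172 N.
|H| = √(H_x² + H_y²) = √((71.188)² + (99.172)²) = 122.08 N.

|H| ≈ 122 N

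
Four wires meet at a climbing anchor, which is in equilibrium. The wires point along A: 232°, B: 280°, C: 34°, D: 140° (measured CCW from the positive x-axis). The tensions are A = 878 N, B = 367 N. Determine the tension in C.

Resolve: ΣF_x = 878 cos 232° + 367 cos 280° + T_C cos 34° + T_D cos 140° = 0.
        ΣF_y = 878 sin 232° + 367 sin 280° + T_C sin 34° + T_D sin 140° = 0.
The known terms sum to (-476.8, -1053) N, so 0.8290 T_C − 0.7660 T_D = 476.8 and 0.5592 T_C + 0.6428 T_D = 1053.
Solving simultaneously: T_C = 1158 N, T_D = 631 N.

T_C ≈ 1160 N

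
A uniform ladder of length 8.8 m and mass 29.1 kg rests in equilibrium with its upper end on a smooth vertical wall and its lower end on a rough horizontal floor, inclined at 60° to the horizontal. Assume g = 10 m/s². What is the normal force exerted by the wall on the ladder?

N_wall ≈ 84 N

Torques about the foot: N_wall · 8.8 sin 60° = 29.1×10×4.4 cos 60° → N_wall = 84.004 N.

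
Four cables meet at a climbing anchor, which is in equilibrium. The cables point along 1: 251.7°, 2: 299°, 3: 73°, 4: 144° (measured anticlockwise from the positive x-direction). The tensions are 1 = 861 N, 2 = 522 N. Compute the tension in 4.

Resolve: ΣF_x = 861 cos 251.7° + 522 cos 299° + T_3 cos 73° + T_4 cos 144° = 0.
        ΣF_y = 861 sin 251.7° + 522 sin 299° + T_3 sin 73° + T_4 sin 144° = 0.
The known terms sum to (-17.28, -1274) N, so 0.2924 T_3 − 0.8090 T_4 = 17.28 and 0.9563 T_3 + 0.5878 T_4 = 1274.
Solving simultaneously: T_3 = 1101 N, T_4 = 376.5 N.

T_4 ≈ 376 N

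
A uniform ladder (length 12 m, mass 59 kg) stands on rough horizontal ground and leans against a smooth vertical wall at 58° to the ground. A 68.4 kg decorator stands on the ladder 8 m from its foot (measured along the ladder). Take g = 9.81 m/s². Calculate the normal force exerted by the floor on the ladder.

N_floor ≈ 1250 N

ΣF_y = 0: N_floor = 59×9.81 + 68.4×9.81 = 1249.8 N.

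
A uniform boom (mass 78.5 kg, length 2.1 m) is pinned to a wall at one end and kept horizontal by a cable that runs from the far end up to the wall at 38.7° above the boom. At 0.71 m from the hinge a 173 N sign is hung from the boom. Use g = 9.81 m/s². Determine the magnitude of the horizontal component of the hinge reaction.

Take torques about the hinge: T sin 38.7° · 2.1 = 78.5×9.81×1.05 + 173×0.71 = 931.42 N·m.
So T = 931.42 / (0.6252 × 2.1) = 709.38 N.
ΣF_x = 0: H_x = T cos 38.7° = 553.62 N.

H_x ≈ 554 N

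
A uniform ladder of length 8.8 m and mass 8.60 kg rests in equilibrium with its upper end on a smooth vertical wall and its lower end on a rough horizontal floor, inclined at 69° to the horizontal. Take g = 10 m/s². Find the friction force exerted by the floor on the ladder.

f ≈ 16.5 N

Torques about the foot: N_wall · 8.8 sin 69° = 8.60×10×4.4 cos 69° → N_wall = 16.506 N.
ΣF_x = 0: f_floor = N_wall = 16.506 N.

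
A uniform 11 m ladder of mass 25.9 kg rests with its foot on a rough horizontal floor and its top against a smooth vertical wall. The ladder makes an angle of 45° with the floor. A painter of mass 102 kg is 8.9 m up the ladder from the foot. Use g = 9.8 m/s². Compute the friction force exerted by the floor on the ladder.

Torques about the foot: N_wall · 11 sin 45° = 25.9×9.8×5.5 cos 45° + 102×9.8×8.9 cos 45° → N_wall = 935.68 N.
ΣF_x = 0: f_floor = N_wall = 935.68 N.

f ≈ 936 N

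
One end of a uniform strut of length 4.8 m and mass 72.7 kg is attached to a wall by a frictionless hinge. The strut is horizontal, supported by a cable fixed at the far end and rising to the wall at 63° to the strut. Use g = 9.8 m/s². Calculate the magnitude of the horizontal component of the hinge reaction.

Take torques about the hinge: T sin 63° · 4.8 = 72.7×9.8×2.4 = 1709.9 N·m.
So T = 1709.9 / (0.8910 × 4.8) = 399.81 N.
ΣF_x = 0: H_x = T cos 63° = 181.51 N.

H_x ≈ 182 N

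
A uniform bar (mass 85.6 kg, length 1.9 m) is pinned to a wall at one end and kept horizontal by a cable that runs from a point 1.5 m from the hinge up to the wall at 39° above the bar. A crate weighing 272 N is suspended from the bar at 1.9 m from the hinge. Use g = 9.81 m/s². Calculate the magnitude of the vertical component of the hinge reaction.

Take torques about the hinge: T sin 39° · 1.5 = 85.6×9.81×0.95 + 272×1.9 = 1314.5 N·m.
So T = 1314.5 / (0.6293 × 1.5) = 1392.6 N.
ΣF_y = 0: H_y = (85.6×9.81 + 272) − T sin 39° = 1111.7 − 876.37 = 235.37 N.

|H_y| ≈ 235 N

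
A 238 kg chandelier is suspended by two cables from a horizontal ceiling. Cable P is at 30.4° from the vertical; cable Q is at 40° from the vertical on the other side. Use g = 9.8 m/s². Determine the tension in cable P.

Angles from the horizontal: cable P is 90° − 30.4° = 59.6°, cable Q is 90° − 40° = 50°.
Weight W = 238 × 9.8 = 2332 N acts straight down.
Horizontal: T_P cos 59.6° = T_Q cos 50°  →  T_Q = 0.7872 T_P.
Vertical: T_P sin 59.6° + T_Q sin 50° = 2332.
Substituting the horizontal relation into the vertical equation gives 1.466 T_P = 2332, so T_P = 1591 N.

T_P ≈ 1590 N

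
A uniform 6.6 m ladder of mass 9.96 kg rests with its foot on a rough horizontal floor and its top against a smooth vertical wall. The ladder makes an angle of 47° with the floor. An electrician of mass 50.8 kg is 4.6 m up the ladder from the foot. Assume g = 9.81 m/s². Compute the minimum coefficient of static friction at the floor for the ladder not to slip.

ΣF_y = 0: N_floor = 9.96×9.81 + 50.8×9.81 = 596.06 N.
Torques about the foot: N_wall · 6.6 sin 47° = 9.96×9.81×3.3 cos 47° + 50.8×9.81×4.6 cos 47° → N_wall = 369.45 N.
ΣF_x = 0: f_floor = N_wall = 369.45 N.
μ_min = f_floor / N_floor = 369.45 / 596.06 = 0.6198.

μ_min ≈ 0.620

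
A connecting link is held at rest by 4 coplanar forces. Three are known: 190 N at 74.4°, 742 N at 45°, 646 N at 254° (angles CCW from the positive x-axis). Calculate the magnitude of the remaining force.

F ≈ 407 N

Sum the known components: ΣF_x = 397.7 N, ΣF_y = 86.7 N.
For equilibrium the remaining force must supply (−ΣF_x, −ΣF_y) = (-397.7, -86.7) N.
Magnitude = √((-397.7)² + (-86.7)²) = 407 N; direction = atan2(-86.7, -397.7) = 192.3°.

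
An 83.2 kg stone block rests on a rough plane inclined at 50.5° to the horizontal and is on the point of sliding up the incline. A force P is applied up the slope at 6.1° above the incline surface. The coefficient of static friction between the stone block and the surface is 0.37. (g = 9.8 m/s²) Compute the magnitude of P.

P ≈ 794 N

On the verge of sliding up the incline, friction equals μN and acts down the slope.
Perpendicular: N + P sin 6.1° = W cos 50.5° = 518.6 N.
Along incline: P cos 6.1° = W sin 50.5° + μN  with W sin 50.5° = 629.2 N.
Solving the pair for P and N: P = 794.3 N, N = 434.2 N (and f = μN = 160.7 N).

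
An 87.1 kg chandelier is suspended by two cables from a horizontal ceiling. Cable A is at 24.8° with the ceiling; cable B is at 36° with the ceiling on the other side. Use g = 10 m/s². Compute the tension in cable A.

Weight W = 87.1 × 10 = 871 N acts straight down.
Horizontal: T_A cos 24.8° = T_B cos 36°  →  T_B = 1.122 T_A.
Vertical: T_A sin 24.8° + T_B sin 36° = 871.
Substituting the horizontal relation into the vertical equation gives 1.079 T_A = 871, so T_A = 807.2 N.

T_A ≈ 807 N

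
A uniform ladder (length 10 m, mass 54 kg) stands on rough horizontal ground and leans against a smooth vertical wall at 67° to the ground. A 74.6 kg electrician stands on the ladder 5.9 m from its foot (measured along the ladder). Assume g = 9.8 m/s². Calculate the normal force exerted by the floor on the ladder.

N_floor ≈ 1260 N

ΣF_y = 0: N_floor = 54×9.8 + 74.6×9.8 = 1260.3 N.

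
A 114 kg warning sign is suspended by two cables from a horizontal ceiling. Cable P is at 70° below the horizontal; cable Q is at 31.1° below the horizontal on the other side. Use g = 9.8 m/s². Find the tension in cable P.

Weight W = 114 × 9.8 = 1117 N acts straight down.
Horizontal: T_P cos 70° = T_Q cos 31.1°  →  T_Q = 0.3994 T_P.
Vertical: T_P sin 70° + T_Q sin 31.1° = 1117.
Substituting the horizontal relation into the vertical equation gives 1.146 T_P = 1117, so T_P = 974.9 N.

T_P ≈ 975 N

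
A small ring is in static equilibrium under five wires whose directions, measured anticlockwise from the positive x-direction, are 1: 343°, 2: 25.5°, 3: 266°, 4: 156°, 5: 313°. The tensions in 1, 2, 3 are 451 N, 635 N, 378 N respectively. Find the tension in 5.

T_5 ≈ 467 N

Resolve: ΣF_x = 451 cos 343° + 635 cos 25.5° + 378 cos 266° + T_4 cos 156° + T_5 cos 313° = 0.
        ΣF_y = 451 sin 343° + 635 sin 25.5° + 378 sin 266° + T_4 sin 156° + T_5 sin 313° = 0.
The known terms sum to (978.1, -235.6) N, so -0.9135 T_4 + 0.6820 T_5 = -978.1 and 0.4067 T_4 − 0.7314 T_5 = 235.6.
Solving simultaneously: T_4 = 1420 N, T_5 = 467.4 N.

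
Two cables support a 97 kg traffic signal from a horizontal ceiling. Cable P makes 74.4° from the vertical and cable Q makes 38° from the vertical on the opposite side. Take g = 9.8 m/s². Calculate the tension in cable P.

T_P ≈ 633 N

Angles from the horizontal: cable P is 90° − 74.4° = 15.6°, cable Q is 90° − 38° = 52°.
Weight W = 97 × 9.8 = 950.6 N acts straight down.
Horizontal: T_P cos 15.6° = T_Q cos 52°  →  T_Q = 1.564 T_P.
Vertical: T_P sin 15.6° + T_Q sin 52° = 950.6.
Substituting the horizontal relation into the vertical equation gives 1.502 T_P = 950.6, so T_P = 633 N.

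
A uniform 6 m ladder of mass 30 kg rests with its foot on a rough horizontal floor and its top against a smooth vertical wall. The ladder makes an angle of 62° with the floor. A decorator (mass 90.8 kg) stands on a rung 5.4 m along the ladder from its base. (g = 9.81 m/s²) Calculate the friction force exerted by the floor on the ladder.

Torques about the foot: N_wall · 6 sin 62° = 30×9.81×3 cos 62° + 90.8×9.81×5.4 cos 62° → N_wall = 504.5 N.
ΣF_x = 0: f_floor = N_wall = 504.5 N.

f ≈ 504 N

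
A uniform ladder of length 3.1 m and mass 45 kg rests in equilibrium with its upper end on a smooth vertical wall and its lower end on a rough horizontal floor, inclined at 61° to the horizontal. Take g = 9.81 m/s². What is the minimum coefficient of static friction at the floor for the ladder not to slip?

ΣF_y = 0: N_floor = 45×9.81 = 441.45 N.
Torques about the foot: N_wall · 3.1 sin 61° = 45×9.81×1.55 cos 61° → N_wall = 122.35 N.
ΣF_x = 0: f_floor = N_wall = 122.35 N.
μ_min = f_floor / N_floor = 122.35 / 441.45 = 0.2772.

μ_min ≈ 0.277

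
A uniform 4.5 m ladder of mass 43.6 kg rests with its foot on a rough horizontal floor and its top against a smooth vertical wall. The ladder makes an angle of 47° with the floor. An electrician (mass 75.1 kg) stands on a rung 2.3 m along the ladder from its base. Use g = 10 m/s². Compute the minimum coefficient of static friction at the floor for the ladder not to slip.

ΣF_y = 0: N_floor = 43.6×10 + 75.1×10 = 1187 N.
Torques about the foot: N_wall · 4.5 sin 47° = 43.6×10×2.25 cos 47° + 75.1×10×2.3 cos 47° → N_wall = 561.23 N.
ΣF_x = 0: f_floor = N_wall = 561.23 N.
μ_min = f_floor / N_floor = 561.23 / 1187 = 0.4728.

μ_min ≈ 0.473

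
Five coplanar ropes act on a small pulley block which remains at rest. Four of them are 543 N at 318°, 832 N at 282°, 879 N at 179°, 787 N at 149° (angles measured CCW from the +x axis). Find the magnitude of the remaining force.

F ≈ 1240 N

Sum the known components: ΣF_x = -976.9 N, ΣF_y = -756.5 N.
For equilibrium the remaining force must supply (−ΣF_x, −ΣF_y) = (976.9, 756.5) N.
Magnitude = √((976.9)² + (756.5)²) = 1236 N; direction = atan2(756.5, 976.9) = 37.8°.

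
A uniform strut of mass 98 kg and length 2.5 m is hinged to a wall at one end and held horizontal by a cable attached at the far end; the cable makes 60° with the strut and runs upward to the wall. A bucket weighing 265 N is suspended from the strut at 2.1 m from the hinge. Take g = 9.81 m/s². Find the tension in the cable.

T ≈ 812 N

Take torques about the hinge: T sin 60° · 2.5 = 98×9.81×1.25 + 265×2.1 = 1758.2 N·m.
So T = 1758.2 / (0.8660 × 2.5) = 812.09 N.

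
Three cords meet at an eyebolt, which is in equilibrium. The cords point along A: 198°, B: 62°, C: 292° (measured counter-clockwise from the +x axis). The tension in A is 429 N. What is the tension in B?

T_B ≈ 559 N

Resolve: ΣF_x = 429 cos 198° + T_B cos 62° + T_C cos 292° = 0.
        ΣF_y = 429 sin 198° + T_B sin 62° + T_C sin 292° = 0.
The known terms sum to (-408, -132.6) N, so 0.4695 T_B + 0.3746 T_C = 408 and 0.8829 T_B − 0.9272 T_C = 132.6.
Solving simultaneously: T_B = 558.7 N, T_C = 389 N.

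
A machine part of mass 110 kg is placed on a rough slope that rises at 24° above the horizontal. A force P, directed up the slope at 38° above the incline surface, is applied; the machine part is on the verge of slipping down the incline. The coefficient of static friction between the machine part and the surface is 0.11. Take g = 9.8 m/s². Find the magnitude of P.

P ≈ 458 N

On the verge of sliding down the incline, friction equals μN and acts up the slope.
Perpendicular: N + P sin 38° = W cos 24° = 984.8 N.
Along incline: P cos 38° + μN = W sin 24° with W sin 24° = 438.5 N.
Solving the pair for P and N: P = 458.3 N, N = 702.6 N (and f = μN = 77.29 N).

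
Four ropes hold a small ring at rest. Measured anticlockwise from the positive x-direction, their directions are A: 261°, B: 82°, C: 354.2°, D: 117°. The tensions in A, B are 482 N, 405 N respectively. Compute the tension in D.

T_D ≈ 91.1 N

Resolve: ΣF_x = 482 cos 261° + 405 cos 82° + T_C cos 354.2° + T_D cos 117° = 0.
        ΣF_y = 482 sin 261° + 405 sin 82° + T_C sin 354.2° + T_D sin 117° = 0.
The known terms sum to (-19.04, -75.01) N, so 0.9949 T_C − 0.4540 T_D = 19.04 and -0.1011 T_C + 0.8910 T_D = 75.01.
Solving simultaneously: T_C = 60.69 N, T_D = 91.07 N.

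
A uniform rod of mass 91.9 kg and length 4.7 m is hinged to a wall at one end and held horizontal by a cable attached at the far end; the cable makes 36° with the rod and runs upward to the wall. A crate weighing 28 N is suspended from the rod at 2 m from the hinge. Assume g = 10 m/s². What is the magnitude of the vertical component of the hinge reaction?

Take torques about the hinge: T sin 36° · 4.7 = 91.9×10×2.35 + 28×2 = 2215.7 N·m.
So T = 2215.7 / (0.5878 × 4.7) = 802.02 N.
ΣF_y = 0: H_y = (91.9×10 + 28) − T sin 36° = 947 − 471.41 = 475.59 N.

|H_y| ≈ 476 N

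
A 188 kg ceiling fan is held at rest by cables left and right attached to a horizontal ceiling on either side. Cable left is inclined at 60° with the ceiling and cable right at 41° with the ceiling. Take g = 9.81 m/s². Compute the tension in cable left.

T_left ≈ 1420 N

Weight W = 188 × 9.81 = 1844 N acts straight down.
Horizontal: T_left cos 60° = T_right cos 41°  →  T_right = 0.6625 T_left.
Vertical: T_left sin 60° + T_right sin 41° = 1844.
Substituting the horizontal relation into the vertical equation gives 1.301 T_left = 1844, so T_left = 1418 N.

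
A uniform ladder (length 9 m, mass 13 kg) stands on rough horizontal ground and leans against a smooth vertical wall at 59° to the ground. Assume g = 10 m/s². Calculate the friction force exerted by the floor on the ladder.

f ≈ 39.1 N

Torques about the foot: N_wall · 9 sin 59° = 13×10×4.5 cos 59° → N_wall = 39.056 N.
ΣF_x = 0: f_floor = N_wall = 39.056 N.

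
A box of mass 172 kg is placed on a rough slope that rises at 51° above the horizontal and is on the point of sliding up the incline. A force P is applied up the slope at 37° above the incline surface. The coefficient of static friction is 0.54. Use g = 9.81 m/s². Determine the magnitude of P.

On the verge of sliding up the incline, friction equals μN and acts down the slope.
Perpendicular: N + P sin 37° = W cos 51° = 1062 N.
Along incline: P cos 37° = W sin 51° + μN  with W sin 51° = 1311 N.
Solving the pair for P and N: P = 1677 N, N = 52.41 N (and f = μN = 28.3 N).

P ≈ 1680 N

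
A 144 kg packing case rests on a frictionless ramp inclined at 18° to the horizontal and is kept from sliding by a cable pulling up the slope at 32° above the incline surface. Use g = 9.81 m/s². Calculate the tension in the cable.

T ≈ 515 N

Take axes along and perpendicular to the incline. Weight components: W sin 18° = 436.5 N down-slope, W cos 18° = 1344 N into the surface.
Along incline: T cos 32° = W sin 18° → T = 514.7 N.
Perpendicular: N = W cos 18° − T sin 32° = 1071 N.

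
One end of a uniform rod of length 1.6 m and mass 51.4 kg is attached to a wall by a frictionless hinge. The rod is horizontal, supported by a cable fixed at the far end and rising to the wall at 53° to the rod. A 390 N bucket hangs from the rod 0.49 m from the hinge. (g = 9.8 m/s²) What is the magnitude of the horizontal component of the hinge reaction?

Take torques about the hinge: T sin 53° · 1.6 = 51.4×9.8×0.8 + 390×0.49 = 594.08 N·m.
So T = 594.08 / (0.7986 × 1.6) = 464.91 N.
ΣF_x = 0: H_x = T cos 53° = 279.79 N.

H_x ≈ 280 N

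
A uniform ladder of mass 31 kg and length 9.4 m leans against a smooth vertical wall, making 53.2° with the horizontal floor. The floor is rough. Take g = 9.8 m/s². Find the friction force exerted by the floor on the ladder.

Torques about the foot: N_wall · 9.4 sin 53.2° = 31×9.8×4.7 cos 53.2° → N_wall = 113.64 N.
ΣF_x = 0: f_floor = N_wall = 113.64 N.

f ≈ 114 N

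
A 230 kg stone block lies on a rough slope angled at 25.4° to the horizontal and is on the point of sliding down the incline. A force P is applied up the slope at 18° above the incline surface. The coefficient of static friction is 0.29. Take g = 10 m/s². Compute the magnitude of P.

P ≈ 446 N

On the verge of sliding down the incline, friction equals μN and acts up the slope.
Perpendicular: N + P sin 18° = W cos 25.4° = 2078 N.
Along incline: P cos 18° + μN = W sin 25.4° with W sin 25.4° = 986.6 N.
Solving the pair for P and N: P = 445.8 N, N = 1940 N (and f = μN = 562.6 N).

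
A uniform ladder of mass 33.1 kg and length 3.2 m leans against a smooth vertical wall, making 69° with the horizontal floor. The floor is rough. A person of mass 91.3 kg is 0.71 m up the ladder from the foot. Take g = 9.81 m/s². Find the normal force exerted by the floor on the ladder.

N_floor ≈ 1220 N

ΣF_y = 0: N_floor = 33.1×9.81 + 91.3×9.81 = 1220.4 N.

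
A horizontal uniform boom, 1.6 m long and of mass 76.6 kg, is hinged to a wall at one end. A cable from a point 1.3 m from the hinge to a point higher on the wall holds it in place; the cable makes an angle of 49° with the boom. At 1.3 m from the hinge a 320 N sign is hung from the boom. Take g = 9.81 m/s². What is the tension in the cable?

T ≈ 1040 N

Take torques about the hinge: T sin 49° · 1.3 = 76.6×9.81×0.8 + 320×1.3 = 1017.2 N·m.
So T = 1017.2 / (0.7547 × 1.3) = 1036.7 N.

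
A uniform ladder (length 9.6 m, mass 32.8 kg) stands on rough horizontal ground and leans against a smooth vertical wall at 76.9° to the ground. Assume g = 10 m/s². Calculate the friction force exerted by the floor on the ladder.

Torques about the foot: N_wall · 9.6 sin 76.9° = 32.8×10×4.8 cos 76.9° → N_wall = 38.164 N.
ΣF_x = 0: f_floor = N_wall = 38.164 N.

f ≈ 38.2 N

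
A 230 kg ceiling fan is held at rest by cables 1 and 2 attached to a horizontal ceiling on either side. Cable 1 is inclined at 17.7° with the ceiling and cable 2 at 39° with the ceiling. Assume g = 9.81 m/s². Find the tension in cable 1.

T_1 ≈ 2100 N

Weight W = 230 × 9.81 = 2256 N acts straight down.
Horizontal: T_1 cos 17.7° = T_2 cos 39°  →  T_2 = 1.226 T_1.
Vertical: T_1 sin 17.7° + T_2 sin 39° = 2256.
Substituting the horizontal relation into the vertical equation gives 1.075 T_1 = 2256, so T_1 = 2098 N.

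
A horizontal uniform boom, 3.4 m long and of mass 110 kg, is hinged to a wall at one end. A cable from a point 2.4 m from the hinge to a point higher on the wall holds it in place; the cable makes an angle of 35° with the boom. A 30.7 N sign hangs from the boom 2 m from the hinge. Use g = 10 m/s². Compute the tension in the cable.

Take torques about the hinge: T sin 35° · 2.4 = 110×10×1.7 + 30.7×2 = 1931.4 N·m.
So T = 1931.4 / (0.5736 × 2.4) = 1403 N.

T ≈ 1400 N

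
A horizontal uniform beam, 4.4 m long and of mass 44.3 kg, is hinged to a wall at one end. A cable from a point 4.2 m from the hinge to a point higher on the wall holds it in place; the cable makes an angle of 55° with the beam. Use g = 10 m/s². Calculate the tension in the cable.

Take torques about the hinge: T sin 55° · 4.2 = 44.3×10×2.2 = 974.6 N·m.
So T = 974.6 / (0.8192 × 4.2) = 283.28 N.

T ≈ 283 N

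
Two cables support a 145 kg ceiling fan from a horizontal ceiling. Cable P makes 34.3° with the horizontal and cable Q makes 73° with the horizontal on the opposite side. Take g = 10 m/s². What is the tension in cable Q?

T_Q ≈ 1250 N

Weight W = 145 × 10 = 1450 N acts straight down.
Horizontal: T_P cos 34.3° = T_Q cos 73°  →  T_P = 0.3539 T_Q.
Vertical: T_P sin 34.3° + T_Q sin 73° = 1450.
Substituting the horizontal relation into the vertical equation gives 1.156 T_Q = 1450, so T_Q = 1255 N.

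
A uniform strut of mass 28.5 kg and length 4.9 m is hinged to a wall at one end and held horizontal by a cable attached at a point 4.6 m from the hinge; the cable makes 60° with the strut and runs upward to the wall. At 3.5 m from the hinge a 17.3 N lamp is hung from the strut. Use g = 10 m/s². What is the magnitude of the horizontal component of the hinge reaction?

Take torques about the hinge: T sin 60° · 4.6 = 28.5×10×2.45 + 17.3×3.5 = 758.8 N·m.
So T = 758.8 / (0.8660 × 4.6) = 190.48 N.
ΣF_x = 0: H_x = T cos 60° = 95.238 N.

H_x ≈ 95.2 N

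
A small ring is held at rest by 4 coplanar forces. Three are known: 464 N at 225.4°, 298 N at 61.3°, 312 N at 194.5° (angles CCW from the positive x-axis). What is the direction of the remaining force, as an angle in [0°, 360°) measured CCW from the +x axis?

θ ≈ 16.9°

Sum the known components: ΣF_x = -484.8 N, ΣF_y = -147.1 N.
For equilibrium the remaining force must supply (−ΣF_x, −ΣF_y) = (484.8, 147.1) N.
Magnitude = √((484.8)² + (147.1)²) = 506.6 N; direction = atan2(147.1, 484.8) = 16.9°.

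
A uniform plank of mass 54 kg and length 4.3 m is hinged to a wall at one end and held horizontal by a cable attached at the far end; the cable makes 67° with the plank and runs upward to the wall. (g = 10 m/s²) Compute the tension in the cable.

T ≈ 293 N

Take torques about the hinge: T sin 67° · 4.3 = 54×10×2.15 = 1161 N·m.
So T = 1161 / (0.9205 × 4.3) = 293.32 N.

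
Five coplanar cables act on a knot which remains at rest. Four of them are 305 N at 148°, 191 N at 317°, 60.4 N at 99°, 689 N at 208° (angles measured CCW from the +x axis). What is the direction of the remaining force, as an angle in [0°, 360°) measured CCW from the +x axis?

θ ≈ 17.5°

Sum the known components: ΣF_x = -736.8 N, ΣF_y = -232.4 N.
For equilibrium the remaining force must supply (−ΣF_x, −ΣF_y) = (736.8, 232.4) N.
Magnitude = √((736.8)² + (232.4)²) = 772.6 N; direction = atan2(232.4, 736.8) = 17.5°.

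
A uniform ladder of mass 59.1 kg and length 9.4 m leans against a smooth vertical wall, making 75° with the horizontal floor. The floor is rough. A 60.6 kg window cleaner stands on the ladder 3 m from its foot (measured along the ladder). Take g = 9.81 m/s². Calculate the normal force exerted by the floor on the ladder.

ΣF_y = 0: N_floor = 59.1×9.81 + 60.6×9.81 = 1174.3 N.

N_floor ≈ 1170 N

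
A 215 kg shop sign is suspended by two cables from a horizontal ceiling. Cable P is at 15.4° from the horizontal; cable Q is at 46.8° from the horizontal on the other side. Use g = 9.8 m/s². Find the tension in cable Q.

Weight W = 215 × 9.8 = 2107 N acts straight down.
Horizontal: T_P cos 15.4° = T_Q cos 46.8°  →  T_P = 0.71 T_Q.
Vertical: T_P sin 15.4° + T_Q sin 46.8° = 2107.
Substituting the horizontal relation into the vertical equation gives 0.9175 T_Q = 2107, so T_Q = 2296 N.

T_Q ≈ 2300 N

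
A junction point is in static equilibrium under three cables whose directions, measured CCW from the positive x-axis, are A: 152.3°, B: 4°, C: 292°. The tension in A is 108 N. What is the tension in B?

T_B ≈ 73.4 N

Resolve: ΣF_x = 108 cos 152.3° + T_B cos 4° + T_C cos 292° = 0.
        ΣF_y = 108 sin 152.3° + T_B sin 4° + T_C sin 292° = 0.
The known terms sum to (-95.62, 50.2) N, so 0.9976 T_B + 0.3746 T_C = 95.62 and 0.0698 T_B − 0.9272 T_C = -50.2.
Solving simultaneously: T_B = 73.45 N, T_C = 59.67 N.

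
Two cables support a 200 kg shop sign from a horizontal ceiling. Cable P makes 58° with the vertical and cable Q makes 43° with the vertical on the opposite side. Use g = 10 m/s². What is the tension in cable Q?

Angles from the horizontal: cable P is 90° − 58° = 32°, cable Q is 90° − 43° = 47°.
Weight W = 200 × 10 = 2000 N acts straight down.
Horizontal: T_P cos 32° = T_Q cos 47°  →  T_P = 0.8042 T_Q.
Vertical: T_P sin 32° + T_Q sin 47° = 2000.
Substituting the horizontal relation into the vertical equation gives 1.158 T_Q = 2000, so T_Q = 1728 N.

T_Q ≈ 1730 N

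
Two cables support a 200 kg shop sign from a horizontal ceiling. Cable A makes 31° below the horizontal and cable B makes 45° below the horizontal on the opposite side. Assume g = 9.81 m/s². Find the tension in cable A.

T_A ≈ 1430 N

Weight W = 200 × 9.81 = 1962 N acts straight down.
Horizontal: T_A cos 31° = T_B cos 45°  →  T_B = 1.212 T_A.
Vertical: T_A sin 31° + T_B sin 45° = 1962.
Substituting the horizontal relation into the vertical equation gives 1.372 T_A = 1962, so T_A = 1430 N.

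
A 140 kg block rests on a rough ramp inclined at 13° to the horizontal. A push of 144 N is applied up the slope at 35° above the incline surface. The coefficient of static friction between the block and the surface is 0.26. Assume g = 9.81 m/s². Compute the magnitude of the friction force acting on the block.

f ≈ 191 N

Axes along / perpendicular to the incline. W sin 13° = 308.9 N down-slope; W cos 13° = 1338 N into the surface.
Perpendicular: N = W cos 13° − P sin 35° = 1338 − 82.6 = 1256 N.
Along incline: P cos 35° + f = W sin 13° (friction acts up-slope) → f = 308.9 − 118 = 191 N.
|f| = 191 N ≤ μN = 326.5 N, so the block is indeed static.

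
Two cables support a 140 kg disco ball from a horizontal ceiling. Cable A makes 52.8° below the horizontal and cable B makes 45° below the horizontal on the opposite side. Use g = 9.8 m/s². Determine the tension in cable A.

Weight W = 140 × 9.8 = 1372 N acts straight down.
Horizontal: T_A cos 52.8° = T_B cos 45°  →  T_B = 0.855 T_A.
Vertical: T_A sin 52.8° + T_B sin 45° = 1372.
Substituting the horizontal relation into the vertical equation gives 1.401 T_A = 1372, so T_A = 979.2 N.

T_A ≈ 979 N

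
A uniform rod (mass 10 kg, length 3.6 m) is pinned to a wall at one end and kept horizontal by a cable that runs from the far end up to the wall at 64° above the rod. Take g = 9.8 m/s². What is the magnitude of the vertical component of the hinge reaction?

|H_y| ≈ 49 N

Take torques about the hinge: T sin 64° · 3.6 = 10×9.8×1.8 = 176.4 N·m.
So T = 176.4 / (0.8988 × 3.6) = 54.517 N.
ΣF_y = 0: H_y = (10×9.8) − T sin 64° = 98 − 49 = 49 N.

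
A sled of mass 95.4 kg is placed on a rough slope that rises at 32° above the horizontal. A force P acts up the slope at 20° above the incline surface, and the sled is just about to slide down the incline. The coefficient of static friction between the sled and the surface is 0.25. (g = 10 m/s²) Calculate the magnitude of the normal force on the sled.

On the verge of sliding down the incline, friction equals μN and acts up the slope.
Perpendicular: N + P sin 20° = W cos 32° = 809 N.
Along incline: P cos 20° + μN = W sin 32° with W sin 32° = 505.5 N.
Solving the pair for P and N: P = 355.1 N, N = 687.6 N (and f = μN = 171.9 N).

N ≈ 688 N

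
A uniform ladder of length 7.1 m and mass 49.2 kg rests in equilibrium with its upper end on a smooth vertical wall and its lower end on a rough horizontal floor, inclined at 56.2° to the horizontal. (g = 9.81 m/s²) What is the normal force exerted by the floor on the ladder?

ΣF_y = 0: N_floor = 49.2×9.81 = 482.65 N.

N_floor ≈ 483 N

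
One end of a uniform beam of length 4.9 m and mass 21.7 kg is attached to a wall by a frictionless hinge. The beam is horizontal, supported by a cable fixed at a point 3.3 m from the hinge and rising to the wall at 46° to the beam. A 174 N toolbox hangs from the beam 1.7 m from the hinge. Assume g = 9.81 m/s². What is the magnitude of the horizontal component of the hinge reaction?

Take torques about the hinge: T sin 46° · 3.3 = 21.7×9.81×2.45 + 174×1.7 = 817.35 N·m.
So T = 817.35 / (0.7193 × 3.3) = 344.32 N.
ΣF_x = 0: H_x = T cos 46° = 239.18 N.

H_x ≈ 239 N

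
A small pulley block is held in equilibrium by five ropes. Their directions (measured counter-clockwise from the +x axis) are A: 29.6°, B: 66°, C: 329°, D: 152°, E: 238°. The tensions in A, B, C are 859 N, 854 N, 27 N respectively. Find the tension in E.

T_E ≈ 1580 N

Resolve: ΣF_x = 859 cos 29.6° + 854 cos 66° + 27 cos 329° + T_D cos 152° + T_E cos 238° = 0.
        ΣF_y = 859 sin 29.6° + 854 sin 66° + 27 sin 329° + T_D sin 152° + T_E sin 238° = 0.
The known terms sum to (1117, 1191) N, so -0.8829 T_D − 0.5299 T_E = -1117 and 0.4695 T_D − 0.8480 T_E = -1191.
Solving simultaneously: T_D = 317.5 N, T_E = 1580 N.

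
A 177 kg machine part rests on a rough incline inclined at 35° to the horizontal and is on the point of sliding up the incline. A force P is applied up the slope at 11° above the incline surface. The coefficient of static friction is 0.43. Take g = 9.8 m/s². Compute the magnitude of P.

On the verge of sliding up the incline, friction equals μN and acts down the slope.
Perpendicular: N + P sin 11° = W cos 35° = 1421 N.
Along incline: P cos 11° = W sin 35° + μN  with W sin 35° = 994.9 N.
Solving the pair for P and N: P = 1510 N, N = 1133 N (and f = μN = 487.1 N).

P ≈ 1510 N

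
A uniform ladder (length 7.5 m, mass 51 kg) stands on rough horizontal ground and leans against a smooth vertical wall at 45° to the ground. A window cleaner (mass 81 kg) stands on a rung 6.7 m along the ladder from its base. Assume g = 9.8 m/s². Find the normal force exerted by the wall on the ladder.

N_wall ≈ 959 N

Torques about the foot: N_wall · 7.5 sin 45° = 51×9.8×3.75 cos 45° + 81×9.8×6.7 cos 45° → N_wall = 959.03 N.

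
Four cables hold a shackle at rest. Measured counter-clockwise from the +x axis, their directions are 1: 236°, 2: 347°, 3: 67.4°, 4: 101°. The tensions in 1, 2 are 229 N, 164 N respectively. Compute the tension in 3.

Resolve: ΣF_x = 229 cos 236° + 164 cos 347° + T_3 cos 67.4° + T_4 cos 101° = 0.
        ΣF_y = 229 sin 236° + 164 sin 347° + T_3 sin 67.4° + T_4 sin 101° = 0.
The known terms sum to (31.74, -226.7) N, so 0.3843 T_3 − 0.1908 T_4 = -31.74 and 0.9232 T_3 + 0.9816 T_4 = 226.7.
Solving simultaneously: T_3 = 21.88 N, T_4 = 210.4 N.

T_3 ≈ 21.9 N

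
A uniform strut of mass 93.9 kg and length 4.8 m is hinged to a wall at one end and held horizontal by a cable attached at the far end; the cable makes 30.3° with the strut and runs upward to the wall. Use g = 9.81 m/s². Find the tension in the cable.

Take torques about the hinge: T sin 30.3° · 4.8 = 93.9×9.81×2.4 = 2210.8 N·m.
So T = 2210.8 / (0.5045 × 4.8) = 912.89 N.

T ≈ 913 N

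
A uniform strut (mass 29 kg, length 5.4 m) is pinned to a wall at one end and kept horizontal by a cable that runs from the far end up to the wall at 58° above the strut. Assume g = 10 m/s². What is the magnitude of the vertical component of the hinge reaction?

Take torques about the hinge: T sin 58° · 5.4 = 29×10×2.7 = 783 N·m.
So T = 783 / (0.8480 × 5.4) = 170.98 N.
ΣF_y = 0: H_y = (29×10) − T sin 58° = 290 − 145 = 145 N.

|H_y| ≈ 145 N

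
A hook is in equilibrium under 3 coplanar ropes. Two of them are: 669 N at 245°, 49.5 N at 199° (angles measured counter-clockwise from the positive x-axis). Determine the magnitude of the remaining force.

Sum the known components: ΣF_x = -329.5 N, ΣF_y = -622.4 N.
For equilibrium the remaining force must supply (−ΣF_x, −ΣF_y) = (329.5, 622.4) N.
Magnitude = √((329.5)² + (622.4)²) = 704.3 N; direction = atan2(622.4, 329.5) = 62.1°.

F ≈ 704 N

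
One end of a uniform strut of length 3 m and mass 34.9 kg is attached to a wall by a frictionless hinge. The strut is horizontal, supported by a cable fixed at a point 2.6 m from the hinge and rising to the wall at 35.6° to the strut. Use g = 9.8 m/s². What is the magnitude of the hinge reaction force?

Take torques about the hinge: T sin 35.6° · 2.6 = 34.9×9.8×1.5 = 513.03 N·m.
So T = 513.03 / (0.5821 × 2.6) = 338.96 N.
ΣF_x = 0: H_x = T cos 35.6° = 275.61 N.
ΣF_y = 0: H_y = (34.9×9.8) − T sin 35.6° = 342.02 − 197.32 = 144.7 N.
|H| = √(H_x² + H_y²) = √((275.61)² + (144.7)²) = 311.29 N.

|H| ≈ 311 N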